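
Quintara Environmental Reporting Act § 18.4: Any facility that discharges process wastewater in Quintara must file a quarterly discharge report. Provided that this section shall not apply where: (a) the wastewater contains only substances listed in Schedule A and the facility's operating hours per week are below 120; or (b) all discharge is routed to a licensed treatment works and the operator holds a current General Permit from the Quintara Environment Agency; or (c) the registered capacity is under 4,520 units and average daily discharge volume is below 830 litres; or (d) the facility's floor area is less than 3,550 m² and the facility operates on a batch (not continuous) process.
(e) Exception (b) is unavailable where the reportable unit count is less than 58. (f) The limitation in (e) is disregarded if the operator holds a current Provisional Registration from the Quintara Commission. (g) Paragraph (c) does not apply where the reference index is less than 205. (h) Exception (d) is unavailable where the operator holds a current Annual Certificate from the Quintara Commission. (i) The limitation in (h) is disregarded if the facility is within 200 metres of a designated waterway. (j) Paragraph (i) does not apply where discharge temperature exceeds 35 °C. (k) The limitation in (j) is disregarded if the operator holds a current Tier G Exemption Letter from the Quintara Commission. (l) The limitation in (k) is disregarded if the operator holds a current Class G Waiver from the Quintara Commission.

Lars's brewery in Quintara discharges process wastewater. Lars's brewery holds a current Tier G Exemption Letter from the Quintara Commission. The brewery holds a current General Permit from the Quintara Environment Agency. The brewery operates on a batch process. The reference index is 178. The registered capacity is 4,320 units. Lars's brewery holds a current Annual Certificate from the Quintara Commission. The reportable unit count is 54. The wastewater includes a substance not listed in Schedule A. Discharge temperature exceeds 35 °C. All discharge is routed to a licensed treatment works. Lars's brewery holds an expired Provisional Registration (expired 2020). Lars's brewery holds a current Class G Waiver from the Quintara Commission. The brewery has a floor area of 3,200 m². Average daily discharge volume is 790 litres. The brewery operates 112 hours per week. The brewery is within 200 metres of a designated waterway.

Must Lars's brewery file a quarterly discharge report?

Yes — Lars's brewery must file a quarterly discharge report.

Exception (a) requires that the wastewater contains only substances listed in Schedule A; but the wastewater includes a non-Schedule-A substance, so (a) is unavailable.
Exception (b) is satisfied on its face — discharge is routed to a licensed treatment works; a current General Permit is held. But: (e) operates against (b): the reportable unit count is 54, less than the 58 limit. (f) does not operate here (there is no Provisional Registration in force), so (e) stands. Exception (b) does not apply.
Exception (c)'s conditions are all satisfied: the registered capacity is 4,320 units, under the 4,520 units limit; average daily discharge volume is 790 litres, below the 830 litres limit. Turning to paragraph (g): (g) operates against (c): the reference index is 178, less than the 205 limit. Exception (c) does not apply.
Exception (d) is satisfied on its face — the facility's floor area is 3,200 m², less than the 3,550 m² limit; the facility operates on a batch process. But applying paragraphs (h)–(l): (h) applies — a current Annual Certificate is held. (i) is engaged (the brewery is within 200 m of a designated waterway), but is itself disapplied by (j): (j) operates against (i): discharge temperature exceeds 35 °C. (k) would limit (j) — a current Tier G Exemption Letter is held — but (l) sets (k) aside: (l) operates against (k): a current Class G Waiver is held. (d) is therefore removed.
Every exception is unavailable, so the rule governs.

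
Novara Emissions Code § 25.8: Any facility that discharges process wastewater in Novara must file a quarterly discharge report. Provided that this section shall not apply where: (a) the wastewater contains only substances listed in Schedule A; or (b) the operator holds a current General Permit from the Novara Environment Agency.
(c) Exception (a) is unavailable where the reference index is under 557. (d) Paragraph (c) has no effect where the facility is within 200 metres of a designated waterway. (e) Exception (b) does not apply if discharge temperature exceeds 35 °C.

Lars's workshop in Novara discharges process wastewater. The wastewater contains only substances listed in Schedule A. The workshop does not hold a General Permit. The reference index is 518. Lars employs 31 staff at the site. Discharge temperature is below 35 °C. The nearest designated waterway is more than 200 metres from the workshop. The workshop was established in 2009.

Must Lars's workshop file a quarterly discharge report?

Yes — Lars's workshop must file a quarterly discharge report.

Exception (a): the wastewater is Schedule-A-only — every condition holds. However, paragraphs (c)–(d) must be considered: (c) applies — the reference index is 518, under the 557 limit. (d), which would lift (c), is not triggered — the workshop is more than 200 m from any designated waterway. So (a) is unavailable.
Exception (b) fails — no General Permit is held.
Every exception is unavailable, so the rule governs.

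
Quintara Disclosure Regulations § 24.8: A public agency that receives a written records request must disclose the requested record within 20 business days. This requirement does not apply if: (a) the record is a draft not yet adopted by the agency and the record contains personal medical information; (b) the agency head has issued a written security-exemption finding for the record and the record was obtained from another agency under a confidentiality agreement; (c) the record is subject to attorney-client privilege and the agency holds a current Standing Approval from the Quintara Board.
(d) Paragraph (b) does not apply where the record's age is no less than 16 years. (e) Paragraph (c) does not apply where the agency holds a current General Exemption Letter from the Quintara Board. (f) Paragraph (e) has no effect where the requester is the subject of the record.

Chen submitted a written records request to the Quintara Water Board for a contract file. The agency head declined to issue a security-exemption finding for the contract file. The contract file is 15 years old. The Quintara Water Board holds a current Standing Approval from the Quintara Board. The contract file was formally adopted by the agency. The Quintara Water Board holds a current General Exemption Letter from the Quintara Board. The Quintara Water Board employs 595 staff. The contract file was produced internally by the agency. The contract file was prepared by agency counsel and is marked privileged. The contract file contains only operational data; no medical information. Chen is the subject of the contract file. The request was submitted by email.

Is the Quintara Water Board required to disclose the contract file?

No — exception (c) applies; the Quintara Water Board is not required to disclose the contract file.

Exception (a) does not apply: the contract file has been formally adopted.
Exception (b) fails — the agency head declined to issue a security-exemption finding.
Exception (c): the contract file is privileged; a current Standing Approval is held — every condition holds. Under paragraphs (e)–(f): (e) applies (a current General Exemption Letter is held), but is itself disapplied by (f): (f) operates against (e): Chen is the subject of the contract file. So (c) applies.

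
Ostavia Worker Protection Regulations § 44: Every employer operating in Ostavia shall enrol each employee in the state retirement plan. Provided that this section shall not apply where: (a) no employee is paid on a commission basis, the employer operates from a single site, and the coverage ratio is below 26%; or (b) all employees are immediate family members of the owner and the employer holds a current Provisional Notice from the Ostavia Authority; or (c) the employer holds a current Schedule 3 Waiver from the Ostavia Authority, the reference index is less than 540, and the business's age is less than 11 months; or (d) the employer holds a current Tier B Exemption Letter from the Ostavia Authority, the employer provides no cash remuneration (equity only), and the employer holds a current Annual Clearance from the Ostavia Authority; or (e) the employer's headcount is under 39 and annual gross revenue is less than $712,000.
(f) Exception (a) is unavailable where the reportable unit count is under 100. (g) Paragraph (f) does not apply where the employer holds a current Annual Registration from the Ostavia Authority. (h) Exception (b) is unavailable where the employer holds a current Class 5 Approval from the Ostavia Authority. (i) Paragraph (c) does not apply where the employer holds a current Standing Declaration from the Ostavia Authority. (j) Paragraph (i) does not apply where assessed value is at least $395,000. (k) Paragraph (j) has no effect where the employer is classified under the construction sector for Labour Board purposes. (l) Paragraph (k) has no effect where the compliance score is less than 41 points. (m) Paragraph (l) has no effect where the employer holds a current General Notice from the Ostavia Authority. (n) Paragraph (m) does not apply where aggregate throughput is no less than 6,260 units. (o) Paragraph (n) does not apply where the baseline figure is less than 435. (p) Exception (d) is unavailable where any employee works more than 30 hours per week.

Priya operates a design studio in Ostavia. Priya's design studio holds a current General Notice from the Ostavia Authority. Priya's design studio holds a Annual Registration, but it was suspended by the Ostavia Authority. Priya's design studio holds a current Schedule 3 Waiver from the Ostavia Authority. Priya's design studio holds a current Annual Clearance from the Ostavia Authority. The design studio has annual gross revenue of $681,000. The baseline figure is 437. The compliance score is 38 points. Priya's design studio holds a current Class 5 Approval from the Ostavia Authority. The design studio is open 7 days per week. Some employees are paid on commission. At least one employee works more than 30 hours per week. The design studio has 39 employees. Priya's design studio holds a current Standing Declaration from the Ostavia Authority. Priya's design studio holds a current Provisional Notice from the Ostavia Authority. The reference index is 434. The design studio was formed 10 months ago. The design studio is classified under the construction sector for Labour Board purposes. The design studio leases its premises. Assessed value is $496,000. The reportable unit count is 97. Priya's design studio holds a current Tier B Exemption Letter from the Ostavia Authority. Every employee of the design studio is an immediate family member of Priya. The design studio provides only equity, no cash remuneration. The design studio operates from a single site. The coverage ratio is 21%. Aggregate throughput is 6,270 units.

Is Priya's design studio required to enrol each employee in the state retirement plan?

Exception (a) fails — some employees are paid on commission.
Exception (b): every employee is an immediate family member; a current Provisional Notice is held — every condition holds. However, paragraph (h) must be considered: (h) is engaged — a current Class 5 Approval is held. So (b) is unavailable.
Exception (c)'s conditions are all satisfied: a current Schedule 3 Waiver is held; the reference index is 434, less than the 540 limit; the business's age is 10 months, less than the 11 months limit. Applying paragraphs (i)–(o): (i) applies (a current Standing Declaration is held), but is displaced by (j): (j) applies — assessed value is $496,000, meeting the $395,000 threshold. (k) would limit (j) — the design studio is classified under the construction sector — but (l) sets (k) aside: (l) is triggered — the compliance score is 38 points, less than the 41 points limit. (m) would limit (l) — a current General Notice is held — but (n) sets (m) aside: (n) operates against (m): aggregate throughput is 6,270 units, meeting the 6,260 units threshold. (o) is not engaged (the baseline figure is 437, not less than 435), so (n) stands. Exception (c) stands.
All of (d)'s requirements are met (a current Tier B Exemption Letter is held; remuneration is equity-only; a current Annual Clearance is held). However, paragraph (p) must be considered: (p) is engaged — at least one employee exceeds 30 hours/week. So (d) is unavailable.
Exception (e) does not apply: the employer's headcount is 39, not under 39.

No — exception (c) applies; Priya's design studio is not required to enrol each employee in the state retirement plan.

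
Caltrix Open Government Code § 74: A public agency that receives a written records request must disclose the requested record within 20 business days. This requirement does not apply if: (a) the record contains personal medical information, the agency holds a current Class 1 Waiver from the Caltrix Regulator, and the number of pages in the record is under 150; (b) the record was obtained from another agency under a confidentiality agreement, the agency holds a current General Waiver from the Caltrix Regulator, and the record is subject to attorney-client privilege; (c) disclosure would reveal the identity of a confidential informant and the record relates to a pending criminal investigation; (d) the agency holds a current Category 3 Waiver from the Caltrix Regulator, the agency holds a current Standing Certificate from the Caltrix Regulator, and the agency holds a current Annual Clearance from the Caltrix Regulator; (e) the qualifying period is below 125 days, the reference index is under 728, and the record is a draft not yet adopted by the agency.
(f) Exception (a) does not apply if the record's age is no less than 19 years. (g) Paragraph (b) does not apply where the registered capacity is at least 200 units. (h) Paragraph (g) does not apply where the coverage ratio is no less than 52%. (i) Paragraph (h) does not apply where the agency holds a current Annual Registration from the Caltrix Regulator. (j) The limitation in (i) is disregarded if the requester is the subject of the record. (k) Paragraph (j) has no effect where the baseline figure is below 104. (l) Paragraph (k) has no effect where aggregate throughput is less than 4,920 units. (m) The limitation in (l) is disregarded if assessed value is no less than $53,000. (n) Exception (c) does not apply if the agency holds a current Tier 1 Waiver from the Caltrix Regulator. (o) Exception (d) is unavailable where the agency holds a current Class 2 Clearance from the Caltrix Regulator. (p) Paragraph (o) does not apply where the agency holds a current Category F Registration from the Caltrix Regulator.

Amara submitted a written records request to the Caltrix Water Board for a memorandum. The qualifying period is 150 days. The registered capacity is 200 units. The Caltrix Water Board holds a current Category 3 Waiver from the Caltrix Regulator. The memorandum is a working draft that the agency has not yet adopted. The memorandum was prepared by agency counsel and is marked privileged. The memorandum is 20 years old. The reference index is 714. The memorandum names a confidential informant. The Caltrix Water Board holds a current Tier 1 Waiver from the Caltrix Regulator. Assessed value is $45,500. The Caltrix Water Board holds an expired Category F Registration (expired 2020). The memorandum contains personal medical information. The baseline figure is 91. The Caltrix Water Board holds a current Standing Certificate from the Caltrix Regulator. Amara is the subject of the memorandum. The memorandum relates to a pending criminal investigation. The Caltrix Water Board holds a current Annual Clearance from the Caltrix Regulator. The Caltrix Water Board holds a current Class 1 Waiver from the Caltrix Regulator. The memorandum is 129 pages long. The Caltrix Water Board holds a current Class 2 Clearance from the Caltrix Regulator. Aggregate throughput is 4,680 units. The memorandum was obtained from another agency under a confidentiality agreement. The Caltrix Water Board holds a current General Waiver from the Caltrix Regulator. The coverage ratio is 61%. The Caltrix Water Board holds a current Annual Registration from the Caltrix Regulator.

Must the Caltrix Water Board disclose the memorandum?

All of (a)'s requirements are met (the memorandum contains personal medical information; a current Class 1 Waiver is held; the number of pages in the record is 129, under the 150 limit). Turning to paragraph (f): (f) is engaged — the record's age is 20 years, meeting the 19 years threshold. (a) is therefore removed.
Exception (b)'s conditions are all satisfied: the memorandum was obtained under a confidentiality agreement; a current General Waiver is held; the memorandum is privileged. Applying paragraphs (g)–(m): (g) applies (the registered capacity is 200 units, meeting the 200 units threshold), but yields to (h): (h) operates against (g): the coverage ratio is 61%, meeting the 52% threshold. (i) would limit (h) — a current Annual Registration is held — but (j) sets (i) aside: (j) operates — Amara is the subject of the memorandum. (k) operates (the baseline figure is 91, below the 104 limit), but is overridden by (l): (l) is engaged — aggregate throughput is 4,680 units, less than the 4,920 units limit. (m), which would lift (l), does not operate here — assessed value is $45,500, short of $53,000. So (b) applies.
Exception (c)'s conditions are all satisfied: the memorandum names a confidential informant; the memorandum relates to a pending investigation. Turning to paragraph (n): (n) operates — a current Tier 1 Waiver is held. Exception (c) does not apply.
Exception (d)'s conditions are all satisfied: a current Category 3 Waiver is held; a current Standing Certificate is held; a current Annual Clearance is held. But: (o) operates against (d): a current Class 2 Clearance is held. (p), which would lift (o), is not engaged — there is no Category F Registration in force. (d) is therefore removed.
Exception (e) requires that the qualifying period is below 125 days; but the qualifying period is 150 days, not below 125 days, so (e) is unavailable.

No — exception (b) applies; the Caltrix Water Board is not required to disclose the memorandum.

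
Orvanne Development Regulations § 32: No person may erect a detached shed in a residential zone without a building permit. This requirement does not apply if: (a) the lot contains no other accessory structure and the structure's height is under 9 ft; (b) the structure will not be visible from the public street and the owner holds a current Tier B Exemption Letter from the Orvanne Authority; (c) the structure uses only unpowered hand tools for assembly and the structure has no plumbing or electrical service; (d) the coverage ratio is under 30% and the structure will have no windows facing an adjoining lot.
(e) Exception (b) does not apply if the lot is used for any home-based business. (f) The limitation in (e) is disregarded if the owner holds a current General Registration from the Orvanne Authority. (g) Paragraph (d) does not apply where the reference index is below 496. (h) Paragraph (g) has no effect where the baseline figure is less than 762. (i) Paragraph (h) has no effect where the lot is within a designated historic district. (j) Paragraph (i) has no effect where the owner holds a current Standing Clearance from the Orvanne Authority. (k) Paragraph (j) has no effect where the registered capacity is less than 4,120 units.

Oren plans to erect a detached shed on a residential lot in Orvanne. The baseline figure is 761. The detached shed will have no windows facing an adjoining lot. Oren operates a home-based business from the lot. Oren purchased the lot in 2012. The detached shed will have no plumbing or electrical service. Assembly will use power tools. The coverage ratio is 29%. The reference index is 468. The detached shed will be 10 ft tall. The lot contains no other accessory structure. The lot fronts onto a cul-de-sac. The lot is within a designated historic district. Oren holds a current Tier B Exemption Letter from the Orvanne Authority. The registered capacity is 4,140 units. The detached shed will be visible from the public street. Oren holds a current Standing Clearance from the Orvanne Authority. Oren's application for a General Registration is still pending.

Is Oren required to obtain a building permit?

No — exception (d) applies; Oren does not need a building permit.

Exception (a) requires that the structure's height is under 9 ft; but the structure's height is 10 ft, not under 9 ft, so (a) is unavailable.
Exception (b) fails — the structure will be visible from the street.
Exception (c) requires that the structure uses only unpowered hand tools for assembly; but assembly uses power tools, so (c) is unavailable.
Exception (d)'s conditions are all satisfied: the coverage ratio is 29%, under the 30% limit; no windows face an adjoining lot. Considering the limiting provisions: (g) would limit (d) — the reference index is 468, below the 496 limit — but (h) sets (g) aside: (h) operates against (g): the baseline figure is 761, less than the 762 limit. (i) is triggered (the lot is in a historic district), but is overridden by (j): (j) operates against (i): a current Standing Clearance is held. (k), which would lift (j), does not operate here — the registered capacity is 4,140 units, not less than 4,120 units. (d) remains available.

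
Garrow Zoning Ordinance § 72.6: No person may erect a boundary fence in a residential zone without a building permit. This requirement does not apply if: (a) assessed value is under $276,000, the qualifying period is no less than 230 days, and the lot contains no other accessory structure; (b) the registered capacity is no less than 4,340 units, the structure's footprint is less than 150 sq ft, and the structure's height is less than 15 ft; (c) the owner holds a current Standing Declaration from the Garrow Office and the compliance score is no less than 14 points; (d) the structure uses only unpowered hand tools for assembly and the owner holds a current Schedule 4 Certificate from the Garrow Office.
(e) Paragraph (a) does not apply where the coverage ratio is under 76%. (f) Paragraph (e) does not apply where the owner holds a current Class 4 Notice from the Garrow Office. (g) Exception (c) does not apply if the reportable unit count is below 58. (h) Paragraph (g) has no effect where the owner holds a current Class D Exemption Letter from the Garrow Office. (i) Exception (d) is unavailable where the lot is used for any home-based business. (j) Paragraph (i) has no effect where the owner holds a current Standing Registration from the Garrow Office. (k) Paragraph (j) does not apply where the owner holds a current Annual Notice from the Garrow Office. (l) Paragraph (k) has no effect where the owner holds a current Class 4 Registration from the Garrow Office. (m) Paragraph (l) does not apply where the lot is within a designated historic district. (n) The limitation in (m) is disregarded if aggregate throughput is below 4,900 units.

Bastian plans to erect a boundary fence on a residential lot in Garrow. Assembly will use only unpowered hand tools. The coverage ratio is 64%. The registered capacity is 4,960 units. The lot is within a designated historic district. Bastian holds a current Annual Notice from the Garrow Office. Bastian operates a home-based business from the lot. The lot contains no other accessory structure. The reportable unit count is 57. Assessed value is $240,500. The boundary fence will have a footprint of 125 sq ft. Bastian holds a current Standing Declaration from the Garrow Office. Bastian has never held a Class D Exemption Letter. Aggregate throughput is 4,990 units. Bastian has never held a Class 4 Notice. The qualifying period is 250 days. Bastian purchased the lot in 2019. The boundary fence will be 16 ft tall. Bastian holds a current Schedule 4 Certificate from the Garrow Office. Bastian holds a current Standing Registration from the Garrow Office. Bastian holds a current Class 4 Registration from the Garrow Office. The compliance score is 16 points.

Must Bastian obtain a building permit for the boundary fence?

Yes — Bastian must obtain a building permit.

All of (a)'s requirements are met (assessed value is $240,500, under the $276,000 limit; the qualifying period is 250 days, meeting the 230 days threshold; the lot has no other accessory structure). Turning to paragraphs (e)–(f): (e) operates — the coverage ratio is 64%, under the 76% limit. (f), which would lift (e), is not engaged — the Class 4 Notice is not current. Exception (a) does not apply.
Exception (b) requires that the structure's height is less than 15 ft; but the structure's height is 16 ft, not less than 15 ft, so (b) is unavailable.
All of (c)'s requirements are met (a current Standing Declaration is held; the compliance score is 16 points, meeting the 14 points threshold). However, paragraphs (g)–(h) must be considered: (g) operates against (c): the reportable unit count is 57, below the 58 limit. (h), which would lift (g), is not engaged — no current Class D Exemption Letter is held. (c) is therefore removed.
Exception (d)'s conditions are all satisfied: assembly uses only hand tools; a current Schedule 4 Certificate is held. Turning to paragraphs (i)–(n): (i) operates — a home-based business operates on the lot. (j) would limit (i) — a current Standing Registration is held — but (k) sets (j) aside: (k) applies — a current Annual Notice is held. (l) operates (a current Class 4 Registration is held), but is set aside by (m): (m) operates against (l): the lot is in a historic district. (n), which would lift (m), is not engaged — aggregate throughput is 4,990 units, not below 4,900 units. (d) is therefore removed.
Every exception is unavailable, so the rule governs.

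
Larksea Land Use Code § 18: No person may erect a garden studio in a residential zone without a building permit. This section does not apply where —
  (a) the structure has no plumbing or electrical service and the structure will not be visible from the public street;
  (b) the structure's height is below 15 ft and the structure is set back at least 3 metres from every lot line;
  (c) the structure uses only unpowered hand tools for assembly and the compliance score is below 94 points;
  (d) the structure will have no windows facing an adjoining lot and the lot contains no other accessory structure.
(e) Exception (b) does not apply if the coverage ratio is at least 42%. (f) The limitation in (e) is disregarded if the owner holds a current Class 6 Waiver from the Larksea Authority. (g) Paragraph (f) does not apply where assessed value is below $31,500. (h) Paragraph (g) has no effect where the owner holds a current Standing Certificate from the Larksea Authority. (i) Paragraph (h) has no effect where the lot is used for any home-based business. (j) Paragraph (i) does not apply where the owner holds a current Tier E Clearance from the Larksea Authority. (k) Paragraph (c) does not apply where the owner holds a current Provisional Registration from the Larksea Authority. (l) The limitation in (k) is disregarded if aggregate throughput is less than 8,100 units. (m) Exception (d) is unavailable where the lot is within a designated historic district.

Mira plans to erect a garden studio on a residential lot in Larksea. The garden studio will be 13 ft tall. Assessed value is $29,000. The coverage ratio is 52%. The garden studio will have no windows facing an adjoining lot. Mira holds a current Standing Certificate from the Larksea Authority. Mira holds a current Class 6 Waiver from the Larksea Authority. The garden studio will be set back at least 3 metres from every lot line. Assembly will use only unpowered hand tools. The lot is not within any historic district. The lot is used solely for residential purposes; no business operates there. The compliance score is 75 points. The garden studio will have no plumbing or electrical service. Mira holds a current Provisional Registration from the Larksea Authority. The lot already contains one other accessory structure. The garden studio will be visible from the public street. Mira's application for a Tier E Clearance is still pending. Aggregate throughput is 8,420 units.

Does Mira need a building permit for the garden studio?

Exception (a) does not apply: the structure will be visible from the street.
All of (b)'s requirements are met (the structure's height is 13 ft, below the 15 ft limit; the setback is at least 3 m on every side). As to paragraphs (e)–(j): (e) applies (the coverage ratio is 52%, meeting the 42% threshold), but is displaced by (f): (f) is triggered — a current Class 6 Waiver is held. (g) would limit (f) — assessed value is $29,000, below the $31,500 limit — but (h) sets (g) aside: (h) is engaged — a current Standing Certificate is held. (i), which would lift (h), is inapplicable — the lot is solely residential. Exception (b) stands.
Exception (c) is satisfied on its face — assembly uses only hand tools; the compliance score is 75 points, below the 94 points limit. Turning to paragraphs (k)–(l): (k) operates against (c): a current Provisional Registration is held. (l), which would lift (k), is not triggered — aggregate throughput is 8,420 units, not less than 8,100 units. (c) is therefore removed.
Exception (d) does not apply: the lot already has another accessory structure.

No — exception (b) applies; Mira does not need a building permit.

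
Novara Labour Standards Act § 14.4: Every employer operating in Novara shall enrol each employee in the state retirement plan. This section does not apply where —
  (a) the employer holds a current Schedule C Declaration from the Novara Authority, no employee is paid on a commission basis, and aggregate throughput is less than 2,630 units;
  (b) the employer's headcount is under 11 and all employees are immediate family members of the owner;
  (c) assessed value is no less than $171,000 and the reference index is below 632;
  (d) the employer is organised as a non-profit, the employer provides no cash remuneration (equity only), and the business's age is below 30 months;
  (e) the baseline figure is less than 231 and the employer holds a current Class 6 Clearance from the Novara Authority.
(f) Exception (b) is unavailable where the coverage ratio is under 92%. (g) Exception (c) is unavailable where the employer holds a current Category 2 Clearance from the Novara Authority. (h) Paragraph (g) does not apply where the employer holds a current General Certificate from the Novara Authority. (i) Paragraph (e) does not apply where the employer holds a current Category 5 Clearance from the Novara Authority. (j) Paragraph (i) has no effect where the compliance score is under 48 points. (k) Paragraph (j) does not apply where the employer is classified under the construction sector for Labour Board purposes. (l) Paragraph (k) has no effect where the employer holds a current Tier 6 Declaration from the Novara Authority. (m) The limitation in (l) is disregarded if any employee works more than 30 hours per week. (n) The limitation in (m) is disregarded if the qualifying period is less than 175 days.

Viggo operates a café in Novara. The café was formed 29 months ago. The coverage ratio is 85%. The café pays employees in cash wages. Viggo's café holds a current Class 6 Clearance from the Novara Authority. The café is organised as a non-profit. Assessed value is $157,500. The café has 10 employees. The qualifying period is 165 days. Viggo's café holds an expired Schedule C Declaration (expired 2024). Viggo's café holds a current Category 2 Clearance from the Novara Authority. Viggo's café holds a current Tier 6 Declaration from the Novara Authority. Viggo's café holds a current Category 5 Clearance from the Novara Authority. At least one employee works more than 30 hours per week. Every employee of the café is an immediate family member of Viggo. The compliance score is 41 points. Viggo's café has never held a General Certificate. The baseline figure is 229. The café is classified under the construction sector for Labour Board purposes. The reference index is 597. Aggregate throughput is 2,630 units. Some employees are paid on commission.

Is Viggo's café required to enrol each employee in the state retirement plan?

No — exception (e) applies; Viggo's café is not required to enrol each employee in the state retirement plan.

Exception (a) fails — there is no Schedule C Declaration in force.
All of (b)'s requirements are met (the employer's headcount is 10, under the 11 limit; every employee is an immediate family member). However, paragraph (f) must be considered: (f) operates against (b): the coverage ratio is 85%, under the 92% limit. Exception (b) does not apply.
Exception (c) fails — assessed value is $157,500, short of $171,000.
Exception (d) does not apply: employees are paid cash wages.
Exception (e)'s conditions are all satisfied: the baseline figure is 229, less than the 231 limit; a current Class 6 Clearance is held. Considering the limiting provisions: (i) would limit (e) — a current Category 5 Clearance is held — but (j) sets (i) aside: (j) is engaged — the compliance score is 41 points, under the 48 points limit. (k) is triggered (the café is classified under the construction sector), but is set aside by (l): (l) operates — a current Tier 6 Declaration is held. (m) is triggered (at least one employee exceeds 30 hours/week), but is overridden by (n): (n) is engaged — the qualifying period is 165 days, less than the 175 days limit. (e) remains available.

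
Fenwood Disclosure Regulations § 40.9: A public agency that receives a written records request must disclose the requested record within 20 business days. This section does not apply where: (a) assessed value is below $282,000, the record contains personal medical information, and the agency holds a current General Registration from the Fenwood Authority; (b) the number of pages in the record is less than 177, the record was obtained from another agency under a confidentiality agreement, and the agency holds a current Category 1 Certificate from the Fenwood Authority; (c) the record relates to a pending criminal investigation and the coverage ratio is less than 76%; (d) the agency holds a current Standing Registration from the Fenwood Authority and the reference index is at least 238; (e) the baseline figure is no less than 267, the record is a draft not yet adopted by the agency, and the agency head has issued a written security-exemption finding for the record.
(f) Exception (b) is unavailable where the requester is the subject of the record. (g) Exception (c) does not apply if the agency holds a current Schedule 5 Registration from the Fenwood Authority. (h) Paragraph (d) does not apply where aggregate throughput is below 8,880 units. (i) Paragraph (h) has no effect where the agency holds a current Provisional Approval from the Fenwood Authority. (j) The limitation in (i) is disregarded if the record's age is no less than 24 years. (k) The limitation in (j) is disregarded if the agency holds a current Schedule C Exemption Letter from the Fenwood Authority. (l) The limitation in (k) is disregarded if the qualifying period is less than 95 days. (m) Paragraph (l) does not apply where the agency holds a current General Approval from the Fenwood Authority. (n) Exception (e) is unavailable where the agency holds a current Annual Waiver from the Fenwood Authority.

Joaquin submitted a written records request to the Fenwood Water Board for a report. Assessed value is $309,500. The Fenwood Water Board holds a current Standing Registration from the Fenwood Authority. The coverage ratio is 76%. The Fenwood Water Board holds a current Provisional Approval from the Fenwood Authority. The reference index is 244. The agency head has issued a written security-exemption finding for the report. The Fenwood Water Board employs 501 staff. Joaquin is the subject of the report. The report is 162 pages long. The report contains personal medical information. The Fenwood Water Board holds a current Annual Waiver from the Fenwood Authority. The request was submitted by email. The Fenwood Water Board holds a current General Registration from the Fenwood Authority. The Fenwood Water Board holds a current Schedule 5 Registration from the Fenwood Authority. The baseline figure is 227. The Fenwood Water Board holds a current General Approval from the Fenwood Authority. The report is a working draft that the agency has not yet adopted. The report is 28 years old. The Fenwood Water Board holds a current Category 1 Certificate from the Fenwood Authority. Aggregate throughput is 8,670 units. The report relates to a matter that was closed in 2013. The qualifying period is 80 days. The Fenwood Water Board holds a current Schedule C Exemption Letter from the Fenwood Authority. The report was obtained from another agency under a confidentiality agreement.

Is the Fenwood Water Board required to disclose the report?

Exception (a) fails — assessed value is $309,500, not below $282,000.
Exception (b)'s conditions are all satisfied: the number of pages in the record is 162, less than the 177 limit; the report was obtained under a confidentiality agreement; a current Category 1 Certificate is held. But: (f) is triggered — Joaquin is the subject of the report. Exception (b) does not apply.
Exception (c) does not apply: the report relates to a closed matter.
Exception (d) is satisfied on its face — a current Standing Registration is held; the reference index is 244, meeting the 238 threshold. As to paragraphs (h)–(m): (h) would limit (d) — aggregate throughput is 8,670 units, below the 8,880 units limit — but (i) sets (h) aside: (i) is triggered — a current Provisional Approval is held. (j) would limit (i) — the record's age is 28 years, meeting the 24 years threshold — but (k) sets (j) aside: (k) operates against (j): a current Schedule C Exemption Letter is held. (l) is triggered (the qualifying period is 80 days, less than the 95 days limit), but is set aside by (m): (m) operates against (l): a current General Approval is held. So (d) applies.
Exception (e) requires that the baseline figure is no less than 267; but the baseline figure is 227, short of 267, so (e) is unavailable.

No — exception (d) applies; the Fenwood Water Board is not required to disclose the report.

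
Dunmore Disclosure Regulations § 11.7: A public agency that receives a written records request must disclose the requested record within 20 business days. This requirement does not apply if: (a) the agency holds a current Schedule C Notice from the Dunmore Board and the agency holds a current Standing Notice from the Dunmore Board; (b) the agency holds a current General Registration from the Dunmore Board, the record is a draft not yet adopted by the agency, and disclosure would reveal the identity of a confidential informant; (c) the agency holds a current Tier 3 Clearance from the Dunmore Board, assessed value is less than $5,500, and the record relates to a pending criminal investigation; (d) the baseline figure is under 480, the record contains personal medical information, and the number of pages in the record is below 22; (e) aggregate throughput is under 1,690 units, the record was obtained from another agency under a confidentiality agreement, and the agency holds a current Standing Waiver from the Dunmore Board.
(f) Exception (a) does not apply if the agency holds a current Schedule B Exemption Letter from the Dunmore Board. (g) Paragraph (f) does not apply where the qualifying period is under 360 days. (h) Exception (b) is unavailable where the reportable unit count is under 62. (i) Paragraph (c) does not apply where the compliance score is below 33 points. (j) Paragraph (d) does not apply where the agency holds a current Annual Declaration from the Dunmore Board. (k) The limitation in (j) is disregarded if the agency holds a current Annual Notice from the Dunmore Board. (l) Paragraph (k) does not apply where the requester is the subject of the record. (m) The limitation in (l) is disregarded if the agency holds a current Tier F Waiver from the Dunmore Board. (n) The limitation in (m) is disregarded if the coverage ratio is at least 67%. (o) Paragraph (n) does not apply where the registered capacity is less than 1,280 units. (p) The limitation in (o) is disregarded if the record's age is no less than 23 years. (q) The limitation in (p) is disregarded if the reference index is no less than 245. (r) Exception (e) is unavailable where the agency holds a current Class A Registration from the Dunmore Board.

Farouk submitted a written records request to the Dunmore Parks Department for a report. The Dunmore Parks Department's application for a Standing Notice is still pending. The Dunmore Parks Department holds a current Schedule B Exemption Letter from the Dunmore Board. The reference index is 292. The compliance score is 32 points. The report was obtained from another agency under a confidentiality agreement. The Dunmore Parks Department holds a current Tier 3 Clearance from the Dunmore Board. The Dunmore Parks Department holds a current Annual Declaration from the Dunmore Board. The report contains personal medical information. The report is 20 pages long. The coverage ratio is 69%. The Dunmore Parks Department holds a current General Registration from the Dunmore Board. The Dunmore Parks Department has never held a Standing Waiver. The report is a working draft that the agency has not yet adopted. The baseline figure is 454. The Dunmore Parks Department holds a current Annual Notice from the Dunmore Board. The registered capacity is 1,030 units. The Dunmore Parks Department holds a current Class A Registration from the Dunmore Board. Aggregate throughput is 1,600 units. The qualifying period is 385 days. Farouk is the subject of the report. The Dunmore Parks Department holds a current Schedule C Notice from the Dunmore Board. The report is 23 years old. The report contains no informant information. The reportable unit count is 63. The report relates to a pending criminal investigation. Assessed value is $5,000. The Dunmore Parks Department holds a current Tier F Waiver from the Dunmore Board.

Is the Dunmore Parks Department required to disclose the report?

No — exception (d) applies; the Dunmore Parks Department is not required to disclose the report.

Exception (a) fails — no current Standing Notice is held.
Exception (b) does not apply: the report contains no informant information.
Exception (c) is satisfied on its face — a current Tier 3 Clearance is held; assessed value is $5,000, less than the $5,500 limit; the report relates to a pending investigation. But applying paragraph (i): (i) operates against (c): the compliance score is 32 points, below the 33 points limit. So (c) is unavailable.
All of (d)'s requirements are met (the baseline figure is 454, under the 480 limit; the report contains personal medical information; the number of pages in the record is 20, below the 22 limit). As to paragraphs (j)–(q): (j) would limit (d) — a current Annual Declaration is held — but (k) sets (j) aside: (k) is engaged — a current Annual Notice is held. (l) is triggered (Farouk is the subject of the report), but is overridden by (m): (m) operates against (l): a current Tier F Waiver is held. (n) is triggered (the coverage ratio is 69%, meeting the 67% threshold), but is itself disapplied by (o): (o) is engaged — the registered capacity is 1,030 units, less than the 1,280 units limit. (p) would limit (o) — the record's age is 23 years, meeting the 23 years threshold — but (q) sets (p) aside: (q) operates against (p): the reference index is 292, meeting the 245 threshold. (d) remains available.
Exception (e) requires that the agency holds a current Standing Waiver from the Dunmore Board; but the Standing Waiver is not current, so (e) is unavailable.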